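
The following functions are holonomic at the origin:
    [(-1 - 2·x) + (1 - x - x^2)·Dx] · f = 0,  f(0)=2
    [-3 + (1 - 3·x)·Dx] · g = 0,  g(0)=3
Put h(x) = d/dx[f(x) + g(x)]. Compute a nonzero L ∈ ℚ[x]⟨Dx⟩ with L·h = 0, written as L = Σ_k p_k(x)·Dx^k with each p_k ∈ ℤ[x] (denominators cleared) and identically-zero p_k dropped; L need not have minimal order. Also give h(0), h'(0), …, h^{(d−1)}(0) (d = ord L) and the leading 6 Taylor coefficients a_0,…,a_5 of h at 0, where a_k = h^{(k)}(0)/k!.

L = (54 + 72·x + 216·x^2 - 72·x^3 + 54·x^4) + (-18 - 30·x + 90·x^2 + 120·x^3 - 45·x^4 + 54·x^5)·Dx + (1 + 2·x - 25·x^2 + 30·x^3 - 3·x^5 + 9·x^6)·Dx^2  (order 2).
h: a_k = 11, 62, 261, 1012, 3725, 13278, …
ICs: h(0) = 11, h′(0) = 62.

f: a_k = 2, 2, 4, 6, 10, 16, …
g: a_k = 3, 9, 27, 81, 243, 729, …
L₀ := lclm(L_f,L_g); ord L₀ ≤ 1+1.
Differentiate: ansatz ord ≤ ord L₀ ⇒ L.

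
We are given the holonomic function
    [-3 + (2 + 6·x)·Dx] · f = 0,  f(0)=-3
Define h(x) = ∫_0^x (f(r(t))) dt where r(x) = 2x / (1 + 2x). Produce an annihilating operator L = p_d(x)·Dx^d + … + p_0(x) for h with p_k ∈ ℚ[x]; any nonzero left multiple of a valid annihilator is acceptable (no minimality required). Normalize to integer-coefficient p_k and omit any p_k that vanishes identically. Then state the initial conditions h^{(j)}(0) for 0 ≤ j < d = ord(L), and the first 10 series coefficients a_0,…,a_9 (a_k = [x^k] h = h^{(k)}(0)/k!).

f: a_k = -3, -9/2, 27/8, -81/16, 1215/128, -5103/256, 45927/1024, -216513/2048, 8444007/32768, -42220035/65536, …
Substitute x→r, Dx→(1/r')Dx; clear ⇒ L₀.
∫: right-multiply L₀ by Dx.
L = -3·Dx + (1 + 10·x + 16·x^2)·Dx^2  (order 2).
h: a_k = 0, -3, -9/2, 21/2, -261/8, 5031/40, -9069/16, 318915/112, -1975005/128, 11301055/128, …
ICs: h(0) = 0, h′(0) = -3.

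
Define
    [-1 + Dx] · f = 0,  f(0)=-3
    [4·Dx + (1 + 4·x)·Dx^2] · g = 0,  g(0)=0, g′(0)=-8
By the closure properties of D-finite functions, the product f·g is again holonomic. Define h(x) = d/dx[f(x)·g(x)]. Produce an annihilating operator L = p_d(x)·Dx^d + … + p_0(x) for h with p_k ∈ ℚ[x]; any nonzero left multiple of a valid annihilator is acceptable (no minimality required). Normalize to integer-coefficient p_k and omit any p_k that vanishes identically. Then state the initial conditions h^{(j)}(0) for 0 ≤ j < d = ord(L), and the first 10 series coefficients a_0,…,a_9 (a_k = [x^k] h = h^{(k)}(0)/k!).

L = (25 - 24·x + 16·x^2) + (-22 + 32·x - 32·x^2)·Dx + (-3 - 8·x + 16·x^2)·Dx^2  (order 2).
h: a_k = 24, -48, 276, -1104, 4509, -18238, 2205587/30, -4436012/15, 665269331/560, -36044514901/7560, …
ICs: h(0) = 24, h′(0) = -48.

f: a_k = -3, -3, -3/2, -1/2, -1/8, -1/40, -1/240, -1/1680, -1/13440, -1/120960, …
g: a_k = 0, -8, 16, -128/3, 128, -2048/5, 4096/3, -32768/7, 16384, -524288/9, …
h₀=f·g: eliminate ⇒ L₀, order ≤ 1·2.
h₀' ⇒ L via d/dx closure of L₀.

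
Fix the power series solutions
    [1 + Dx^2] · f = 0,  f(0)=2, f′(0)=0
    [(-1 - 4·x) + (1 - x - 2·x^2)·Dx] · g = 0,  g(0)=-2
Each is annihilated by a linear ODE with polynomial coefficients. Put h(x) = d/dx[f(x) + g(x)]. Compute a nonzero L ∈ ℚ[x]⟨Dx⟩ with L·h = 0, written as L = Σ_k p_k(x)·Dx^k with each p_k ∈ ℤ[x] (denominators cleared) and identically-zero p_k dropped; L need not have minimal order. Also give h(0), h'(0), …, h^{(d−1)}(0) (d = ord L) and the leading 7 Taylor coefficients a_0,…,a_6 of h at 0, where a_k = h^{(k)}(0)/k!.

L = (270 + 1200·x + 2862·x^2 + 1860·x^3 + 1920·x^4 + 144·x^5 + 96·x^6) + (-31 - 115·x + 75·x^2 + 241·x^3 + 430·x^4 + 372·x^5 + 56·x^6 + 32·x^7)·Dx + (270 + 1200·x + 2862·x^2 + 1860·x^3 + 1920·x^4 + 144·x^5 + 96·x^6)·Dx^2 + (-31 - 115·x + 75·x^2 + 241·x^3 + 430·x^4 + 372·x^5 + 56·x^6 + 32·x^7)·Dx^3  (order 3).
h: a_k = -2, -14, -30, -263/3, -210, -30961/60, -1190, …
ICs: h(0) = -2, h′(0) = -14, h′′(0) = -60.

f: a_k = 2, 0, -1, 0, 1/12, 0, -1/360, …
g: a_k = -2, -2, -6, -10, -22, -42, -86, …
f+g: L₀ = lclm(L_f,L_g), ord ≤ 2+1.
h=h₀': d/dx-closure on L₀ ⇒ L.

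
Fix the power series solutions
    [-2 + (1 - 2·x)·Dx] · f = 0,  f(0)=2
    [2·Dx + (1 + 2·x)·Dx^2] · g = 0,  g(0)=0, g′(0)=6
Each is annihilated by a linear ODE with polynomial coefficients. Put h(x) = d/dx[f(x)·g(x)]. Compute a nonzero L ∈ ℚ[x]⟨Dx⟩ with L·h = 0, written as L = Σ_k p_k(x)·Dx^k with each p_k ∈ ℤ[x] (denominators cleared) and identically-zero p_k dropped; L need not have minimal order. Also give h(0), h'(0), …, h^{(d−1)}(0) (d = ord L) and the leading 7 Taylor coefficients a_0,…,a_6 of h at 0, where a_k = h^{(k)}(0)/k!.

f: a_k = 2, 4, 8, 16, 32, 64, 128, …
g: a_k = 0, 6, -6, 8, -12, 96/5, -32, …
f·g: L₀ = L_f ⊗_s L_g, ord ≤ 1·2.
Differentiate: ansatz ord ≤ ord L₀ ⇒ L.
L = 16 + (2 + 20·x)·Dx + (-1 + 4·x^2)·Dx^2  (order 2).
h: a_k = 12, 24, 120, 224, 752, 7104/5, 20416/5, …
ICs: h(0) = 12, h′(0) = 24.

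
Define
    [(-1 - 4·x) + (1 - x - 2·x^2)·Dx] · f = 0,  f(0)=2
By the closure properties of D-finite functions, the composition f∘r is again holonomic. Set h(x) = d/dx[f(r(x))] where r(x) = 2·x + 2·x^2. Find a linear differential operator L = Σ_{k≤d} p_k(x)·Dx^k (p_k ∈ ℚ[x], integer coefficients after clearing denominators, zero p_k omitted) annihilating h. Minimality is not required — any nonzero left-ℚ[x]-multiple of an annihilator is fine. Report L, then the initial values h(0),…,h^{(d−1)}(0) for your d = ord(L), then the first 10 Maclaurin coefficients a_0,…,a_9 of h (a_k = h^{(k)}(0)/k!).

f: a_k = 2, 2, 6, 10, 22, 42, 86, 170, 342, 682, …
L₀ from L_f via x↦r, Dx↦r'^{-1}Dx.
Differentiate: ansatz ord ≤ ord L₀ ⇒ L.
L = (14 + 108·x + 444·x^2 + 1312·x^3 + 2256·x^4 + 1920·x^5 + 640·x^6) + (-1 - 8·x + 6·x^2 + 148·x^3 + 440·x^4 + 624·x^5 + 448·x^6 + 128·x^7)·Dx  (order 1).
h: a_k = 4, 56, 384, 2464, 14960, 86496, 487424, 2689792, 14610240, 78384000, …
ICs: h(0) = 4.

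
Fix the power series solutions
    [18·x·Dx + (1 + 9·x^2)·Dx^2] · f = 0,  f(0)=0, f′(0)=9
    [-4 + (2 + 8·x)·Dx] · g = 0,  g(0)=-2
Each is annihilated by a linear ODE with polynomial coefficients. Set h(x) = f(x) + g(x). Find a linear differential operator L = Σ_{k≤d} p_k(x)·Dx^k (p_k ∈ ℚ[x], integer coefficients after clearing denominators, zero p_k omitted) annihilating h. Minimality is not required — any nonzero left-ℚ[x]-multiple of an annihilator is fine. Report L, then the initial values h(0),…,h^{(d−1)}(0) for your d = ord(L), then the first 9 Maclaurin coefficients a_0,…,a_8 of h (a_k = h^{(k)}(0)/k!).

f: a_k = 0, 9, 0, -27, 0, 729/5, 0, -6561/7, 0, …
g: a_k = -2, -4, 4, -8, 20, -56, 168, -528, 1716, …
Sum ⇒ L₀ = lclm(L_f,L_g) in ℚ(x)⟨Dx⟩.
L = (-36 - 360·x + 972·x^2 + 1944·x^3)·Dx + (-30 - 144·x - 18·x^2 + 3888·x^3 + 6804·x^4)·Dx^2 + (-2 + 10·x + 108·x^2 + 306·x^3 + 1134·x^4 + 1944·x^5)·Dx^3  (order 3).
h: a_k = -2, 5, 4, -35, 20, 449/5, 168, -10257/7, 1716, …
ICs: h(0) = -2, h′(0) = 5, h′′(0) = 8.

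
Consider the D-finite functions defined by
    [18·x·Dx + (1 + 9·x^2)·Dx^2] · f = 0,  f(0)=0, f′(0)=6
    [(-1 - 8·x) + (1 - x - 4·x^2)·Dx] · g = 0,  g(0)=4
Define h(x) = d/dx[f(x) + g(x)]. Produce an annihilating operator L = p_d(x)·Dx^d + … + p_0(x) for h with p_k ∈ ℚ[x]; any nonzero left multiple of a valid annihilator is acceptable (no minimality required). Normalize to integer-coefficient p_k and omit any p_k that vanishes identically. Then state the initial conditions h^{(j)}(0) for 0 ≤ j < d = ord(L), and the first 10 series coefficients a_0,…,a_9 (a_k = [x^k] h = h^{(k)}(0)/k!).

L = (90 - 360·x - 6462·x^2 - 14688·x^3 - 63936·x^4 - 31104·x^6) + (-36 - 294·x - 324·x^2 - 3198·x^3 - 13680·x^4 - 46080·x^5 - 3888·x^6 - 31104·x^7)·Dx + (5 + 16·x + 160·x^2 - 96·x^3 + 555·x^4 - 2304·x^5 - 4896·x^6 - 1296·x^7 - 5184·x^8)·Dx^2  (order 2).
h: a_k = 10, 40, 54, 464, 1786, 4344, 7974, 37280, 144810, 303560, …
ICs: h(0) = 10, h′(0) = 40.

f: a_k = 0, 6, 0, -18, 0, 486/5, 0, -4374/7, 0, 4374, …
g: a_k = 4, 4, 20, 36, 116, 260, 724, 1764, 4660, 11716, …
L₀ := lclm(L_f,L_g); ord L₀ ≤ 2+1.
Differentiate: ansatz ord ≤ ord L₀ ⇒ L.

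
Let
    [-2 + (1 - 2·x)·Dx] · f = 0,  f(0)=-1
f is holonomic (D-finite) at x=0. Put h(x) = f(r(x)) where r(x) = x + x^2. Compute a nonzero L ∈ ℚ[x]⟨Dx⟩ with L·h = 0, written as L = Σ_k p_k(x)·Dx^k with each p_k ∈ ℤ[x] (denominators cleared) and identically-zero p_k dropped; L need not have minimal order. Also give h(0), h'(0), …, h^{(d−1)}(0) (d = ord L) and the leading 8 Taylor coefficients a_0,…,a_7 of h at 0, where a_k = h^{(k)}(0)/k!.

L = (2 + 4·x) + (-1 + 2·x + 2·x^2)·Dx  (order 1).
h: a_k = -1, -2, -6, -16, -44, -120, -328, -896, …
ICs: h(0) = -1.

f: a_k = -1, -2, -4, -8, -16, -32, -64, -128, …
Substitute x→r, Dx→(1/r')Dx; clear ⇒ L₀.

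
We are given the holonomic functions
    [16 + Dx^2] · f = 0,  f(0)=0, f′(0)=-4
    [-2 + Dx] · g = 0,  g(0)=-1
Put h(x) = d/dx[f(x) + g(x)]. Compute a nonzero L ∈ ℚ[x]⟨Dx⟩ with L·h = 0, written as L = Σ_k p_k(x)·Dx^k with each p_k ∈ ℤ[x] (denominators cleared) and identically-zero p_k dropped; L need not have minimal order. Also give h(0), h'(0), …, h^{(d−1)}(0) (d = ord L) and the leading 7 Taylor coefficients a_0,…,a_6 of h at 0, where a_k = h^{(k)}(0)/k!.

L = 32 - 16·Dx + 2·Dx^2 - Dx^3  (order 3).
h: a_k = -6, -4, 28, -8/3, -44, -8/15, 1016/45, …
ICs: h(0) = -6, h′(0) = -4, h′′(0) = 56.

f: a_k = 0, -4, 0, 32/3, 0, -128/15, 0, …
g: a_k = -1, -2, -2, -4/3, -2/3, -4/15, -4/45, …
Weyl lclm of L_f,L_g ⇒ L₀ (ord ≤ 3).
h=h₀': d/dx-closure on L₀ ⇒ L.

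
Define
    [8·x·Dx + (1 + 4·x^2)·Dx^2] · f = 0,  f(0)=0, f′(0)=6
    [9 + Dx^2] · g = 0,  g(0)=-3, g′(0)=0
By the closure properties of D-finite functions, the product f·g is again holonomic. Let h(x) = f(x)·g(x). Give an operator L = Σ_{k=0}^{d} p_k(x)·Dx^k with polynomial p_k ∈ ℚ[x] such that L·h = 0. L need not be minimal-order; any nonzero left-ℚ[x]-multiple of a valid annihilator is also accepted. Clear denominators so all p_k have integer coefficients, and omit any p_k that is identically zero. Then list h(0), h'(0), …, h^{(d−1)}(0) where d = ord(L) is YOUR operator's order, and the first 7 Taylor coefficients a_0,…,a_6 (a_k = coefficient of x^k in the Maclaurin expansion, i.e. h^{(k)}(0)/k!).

f: a_k = 0, 6, 0, -8, 0, 96/5, 0, …
g: a_k = -3, 0, 27/2, 0, -81/8, 0, 243/80, …
h₀=f·g: eliminate ⇒ L₀, order ≤ 2·2.
L = (2925 + 31536·x^2 + 95904·x^4 + 186624·x^6 + 186624·x^8) + (2448·x + 20160·x^3 + 62208·x^5 + 82944·x^7)·Dx + (442 + 5088·x^2 + 19008·x^4 + 41472·x^6 + 41472·x^8)·Dx^2 + (272·x + 2240·x^3 + 6912·x^5 + 9216·x^7)·Dx^3 + (13 + 176·x^2 + 928·x^4 + 2304·x^6 + 2304·x^8)·Dx^4  (order 4).
h: a_k = 0, -18, 0, 105, 0, -4527/20, 0, …
ICs: h(0) = 0, h′(0) = -18, h′′(0) = 0, h′′′(0) = 630.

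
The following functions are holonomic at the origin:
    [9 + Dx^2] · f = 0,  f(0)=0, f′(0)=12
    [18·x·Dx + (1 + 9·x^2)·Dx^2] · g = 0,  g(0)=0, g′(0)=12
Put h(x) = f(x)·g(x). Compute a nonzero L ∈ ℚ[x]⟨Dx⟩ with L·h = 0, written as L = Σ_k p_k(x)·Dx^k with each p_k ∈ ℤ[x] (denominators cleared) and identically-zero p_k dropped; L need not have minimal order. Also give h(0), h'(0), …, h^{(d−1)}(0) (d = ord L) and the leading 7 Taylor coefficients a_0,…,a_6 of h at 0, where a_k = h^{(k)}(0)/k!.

L = (810 + 18954·x^2 + 72171·x^4 + 236196·x^6 + 531441·x^8) + (972·x + 14580·x^3 + 78732·x^5 + 236196·x^7)·Dx + (108 + 2592·x^2 + 13122·x^4 + 52488·x^6 + 118098·x^8)·Dx^2 + (108·x + 1620·x^3 + 8748·x^5 + 26244·x^7)·Dx^3 + (2 + 54·x^2 + 567·x^4 + 2916·x^6 + 6561·x^8)·Dx^4  (order 4).
h: a_k = 0, 0, 144, 0, -648, 0, 3078, …
ICs: h(0) = 0, h′(0) = 0, h′′(0) = 288, h′′′(0) = 0.

f: a_k = 0, 12, 0, -18, 0, 81/10, 0, …
g: a_k = 0, 12, 0, -36, 0, 972/5, 0, …
L₀ := L_f ⊗_s L_g (sym. prod.), ord ≤ 4.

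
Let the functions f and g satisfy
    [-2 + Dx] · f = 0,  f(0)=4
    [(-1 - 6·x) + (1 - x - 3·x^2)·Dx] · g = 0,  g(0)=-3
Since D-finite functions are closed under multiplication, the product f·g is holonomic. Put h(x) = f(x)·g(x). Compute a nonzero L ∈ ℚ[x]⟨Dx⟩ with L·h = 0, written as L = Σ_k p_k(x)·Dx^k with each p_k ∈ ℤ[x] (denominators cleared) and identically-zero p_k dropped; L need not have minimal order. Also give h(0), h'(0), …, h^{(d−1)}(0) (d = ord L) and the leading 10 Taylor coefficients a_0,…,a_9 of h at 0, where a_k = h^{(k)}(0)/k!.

L = (3 + 4·x - 6·x^2) + (-1 + x + 3·x^2)·Dx  (order 1).
h: a_k = -12, -36, -96, -220, -516, -5896/5, -40924/15, -219316/35, -303472/21, -31420852/945, …
ICs: h(0) = -12.

f: a_k = 4, 8, 8, 16/3, 8/3, 16/15, 16/45, 32/315, 8/315, 16/2835, …
g: a_k = -3, -3, -12, -21, -57, -120, -291, -651, -1524, -3477, …
f·g: L₀ = L_f ⊗_s L_g, ord ≤ 1·1.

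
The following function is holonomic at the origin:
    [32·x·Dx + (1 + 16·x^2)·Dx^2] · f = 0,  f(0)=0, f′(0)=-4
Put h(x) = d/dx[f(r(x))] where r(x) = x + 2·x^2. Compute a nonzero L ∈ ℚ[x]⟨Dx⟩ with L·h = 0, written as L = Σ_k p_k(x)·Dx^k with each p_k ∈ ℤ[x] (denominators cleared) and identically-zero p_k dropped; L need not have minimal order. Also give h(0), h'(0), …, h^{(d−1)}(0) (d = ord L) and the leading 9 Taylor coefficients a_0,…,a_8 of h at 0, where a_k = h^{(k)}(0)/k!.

L = (-4 + 32·x + 256·x^2 + 768·x^3 + 768·x^4) + (1 + 4·x + 16·x^2 + 128·x^3 + 320·x^4 + 256·x^5)·Dx  (order 1).
h: a_k = -4, -16, 64, 512, 256, -11264, -40960, 131072, 1359872, …
ICs: h(0) = -4.

f: a_k = 0, -4, 0, 64/3, 0, -1024/5, 0, 16384/7, 0, …
h₀=f(r): pull back L_f along r ⇒ L₀.
h=h₀': d/dx-closure on L₀ ⇒ L.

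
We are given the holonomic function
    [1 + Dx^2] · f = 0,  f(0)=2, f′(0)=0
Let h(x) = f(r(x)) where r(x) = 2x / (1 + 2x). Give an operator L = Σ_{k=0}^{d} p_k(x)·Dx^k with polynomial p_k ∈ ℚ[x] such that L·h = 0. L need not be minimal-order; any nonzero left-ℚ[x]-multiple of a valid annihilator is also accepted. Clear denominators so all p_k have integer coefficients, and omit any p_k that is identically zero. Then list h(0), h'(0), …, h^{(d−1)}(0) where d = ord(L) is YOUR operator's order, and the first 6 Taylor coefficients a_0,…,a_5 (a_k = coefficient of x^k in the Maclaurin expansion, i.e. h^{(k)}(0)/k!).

f: a_k = 2, 0, -1, 0, 1/12, 0, …
Change of var in L_f (x↦r) gives L₀.
L = 4 + (4 + 24·x + 48·x^2 + 32·x^3)·Dx + (1 + 8·x + 24·x^2 + 32·x^3 + 16·x^4)·Dx^2  (order 2).
h: a_k = 2, 0, -4, 16, -140/3, 352/3, …
ICs: h(0) = 2, h′(0) = 0.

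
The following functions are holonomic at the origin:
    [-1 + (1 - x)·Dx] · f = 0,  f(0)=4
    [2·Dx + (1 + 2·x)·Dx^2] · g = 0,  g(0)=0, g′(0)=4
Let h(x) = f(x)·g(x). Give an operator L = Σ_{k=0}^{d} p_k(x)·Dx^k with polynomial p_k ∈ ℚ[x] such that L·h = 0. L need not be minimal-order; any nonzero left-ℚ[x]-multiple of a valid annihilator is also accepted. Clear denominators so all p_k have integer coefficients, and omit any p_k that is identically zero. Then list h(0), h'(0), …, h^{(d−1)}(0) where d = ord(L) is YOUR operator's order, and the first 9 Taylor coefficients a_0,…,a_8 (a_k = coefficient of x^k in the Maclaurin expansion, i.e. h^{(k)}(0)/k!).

L = 2 + 6·x·Dx + (-1 - x + 2·x^2)·Dx^2  (order 2).
h: a_k = 0, 16, 0, 64/3, -32/3, 608/15, -224/5, 3552/35, -5408/35, …
ICs: h(0) = 0, h′(0) = 16.

f: a_k = 4, 4, 4, 4, 4, 4, 4, 4, 4, …
g: a_k = 0, 4, -4, 16/3, -8, 64/5, -64/3, 256/7, -64, …
Sym-product of L_f,L_g gives L₀ (≤ ord 2).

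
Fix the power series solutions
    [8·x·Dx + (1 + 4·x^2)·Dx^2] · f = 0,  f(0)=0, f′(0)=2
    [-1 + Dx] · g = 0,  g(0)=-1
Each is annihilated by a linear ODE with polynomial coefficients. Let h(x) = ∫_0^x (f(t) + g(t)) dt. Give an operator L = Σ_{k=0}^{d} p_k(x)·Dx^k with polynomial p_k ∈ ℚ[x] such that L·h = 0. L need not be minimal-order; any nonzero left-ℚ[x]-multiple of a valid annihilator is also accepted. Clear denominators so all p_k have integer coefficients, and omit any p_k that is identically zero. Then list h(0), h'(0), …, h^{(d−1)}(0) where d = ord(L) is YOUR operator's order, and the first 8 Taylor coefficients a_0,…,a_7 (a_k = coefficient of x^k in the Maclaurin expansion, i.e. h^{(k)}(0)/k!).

L = (8 - 8·x - 96·x^2 - 32·x^3)·Dx^2 + (-9 + 88·x^2 - 16·x^4)·Dx^3 + (1 + 8·x + 8·x^2 + 32·x^3 + 16·x^4)·Dx^4  (order 4).
h: a_k = 0, -1, 1/2, -1/6, -17/24, -1/120, 767/720, -1/5040, …
ICs: h(0) = 0, h′(0) = -1, h′′(0) = 1, h′′′(0) = -1.

f: a_k = 0, 2, 0, -8/3, 0, 32/5, 0, -128/7, …
g: a_k = -1, -1, -1/2, -1/6, -1/24, -1/120, -1/720, -1/5040, …
h₀=f+g: left-lcm gives L₀, ord ≤ 3.
h=∫h₀ ⇒ L = L₀·Dx.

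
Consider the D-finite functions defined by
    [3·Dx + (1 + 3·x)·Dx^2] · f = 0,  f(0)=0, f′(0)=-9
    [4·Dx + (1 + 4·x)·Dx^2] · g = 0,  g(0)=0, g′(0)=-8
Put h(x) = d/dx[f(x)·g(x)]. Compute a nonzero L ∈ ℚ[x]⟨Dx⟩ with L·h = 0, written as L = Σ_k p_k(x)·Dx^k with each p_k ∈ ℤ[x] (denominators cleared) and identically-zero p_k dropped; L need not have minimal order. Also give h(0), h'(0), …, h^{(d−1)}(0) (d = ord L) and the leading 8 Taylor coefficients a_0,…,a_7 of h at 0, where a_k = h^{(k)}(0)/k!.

L = (600 + 4032·x + 6912·x^2) + (854 + 8808·x + 30240·x^2 + 34560·x^3)·Dx + (172 + 2380·x + 12312·x^2 + 28224·x^3 + 24192·x^4)·Dx^2 + (7 + 122·x + 847·x^2 + 2928·x^3 + 5040·x^4 + 3456·x^5)·Dx^3  (order 3).
h: a_k = 0, 144, -756, 3264, -13230, 261144/5, -1019004/5, 5541120/7, …
ICs: h(0) = 0, h′(0) = 144, h′′(0) = -1512.

f: a_k = 0, -9, 27/2, -27, 243/4, -729/5, 729/2, -6561/7, …
g: a_k = 0, -8, 16, -128/3, 128, -2048/5, 4096/3, -32768/7, …
Sym-product of L_f,L_g gives L₀ (≤ ord 4).
h₀' ⇒ L via d/dx closure of L₀.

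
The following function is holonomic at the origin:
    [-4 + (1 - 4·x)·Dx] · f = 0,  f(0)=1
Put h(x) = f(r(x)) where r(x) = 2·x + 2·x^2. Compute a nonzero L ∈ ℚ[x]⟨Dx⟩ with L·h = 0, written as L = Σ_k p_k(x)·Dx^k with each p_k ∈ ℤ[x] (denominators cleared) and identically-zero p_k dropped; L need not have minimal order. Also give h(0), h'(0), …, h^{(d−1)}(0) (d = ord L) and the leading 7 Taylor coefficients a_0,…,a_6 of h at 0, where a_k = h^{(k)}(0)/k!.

L = (8 + 16·x) + (-1 + 8·x + 8·x^2)·Dx  (order 1).
h: a_k = 1, 8, 72, 640, 5696, 50688, 451072, …
ICs: h(0) = 1.

f: a_k = 1, 4, 16, 64, 256, 1024, 4096, …
L₀ from L_f via x↦r, Dx↦r'^{-1}Dx.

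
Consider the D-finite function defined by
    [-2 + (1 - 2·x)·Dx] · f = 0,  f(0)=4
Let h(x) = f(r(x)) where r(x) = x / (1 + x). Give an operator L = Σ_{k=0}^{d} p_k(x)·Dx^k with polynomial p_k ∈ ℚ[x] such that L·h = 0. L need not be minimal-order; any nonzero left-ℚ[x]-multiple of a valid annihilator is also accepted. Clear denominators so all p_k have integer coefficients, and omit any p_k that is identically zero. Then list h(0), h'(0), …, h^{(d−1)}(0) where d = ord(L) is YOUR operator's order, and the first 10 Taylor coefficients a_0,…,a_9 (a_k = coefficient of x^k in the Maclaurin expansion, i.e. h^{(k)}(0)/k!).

f: a_k = 4, 8, 16, 32, 64, 128, 256, 512, 1024, 2048, …
Substitute x→r, Dx→(1/r')Dx; clear ⇒ L₀.
L = 2 + (-1 + x^2)·Dx  (order 1).
h: a_k = 4, 8, 8, 8, 8, 8, 8, 8, 8, 8, …
ICs: h(0) = 4.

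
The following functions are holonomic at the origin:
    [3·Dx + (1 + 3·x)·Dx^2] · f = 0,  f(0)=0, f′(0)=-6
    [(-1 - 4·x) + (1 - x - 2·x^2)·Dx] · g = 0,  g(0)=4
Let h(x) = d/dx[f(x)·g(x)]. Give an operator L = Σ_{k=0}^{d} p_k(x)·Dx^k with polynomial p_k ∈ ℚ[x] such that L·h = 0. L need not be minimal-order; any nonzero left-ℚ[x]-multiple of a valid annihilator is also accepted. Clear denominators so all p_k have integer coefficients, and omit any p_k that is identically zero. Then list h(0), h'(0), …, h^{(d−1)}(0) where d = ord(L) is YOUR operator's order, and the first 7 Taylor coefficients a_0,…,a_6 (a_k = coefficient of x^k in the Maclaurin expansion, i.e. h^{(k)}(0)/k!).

f: a_k = 0, -6, 9, -18, 81/2, -486/5, 243, …
g: a_k = 4, 4, 12, 20, 44, 84, 172, …
f·g: L₀ = L_f ⊗_s L_g, ord ≤ 2·1.
h₀' ⇒ L via d/dx closure of L₀.
L = (192 + 756·x + 1296·x^2) + (3 + 165·x + 864·x^2 + 1008·x^3)·Dx + (-7 - 38·x - 13·x^2 + 162·x^3 + 144·x^4)·Dx^2  (order 2).
h: a_k = -24, 24, -324, 312, -2634, 18036/5, -103314/5, …
ICs: h(0) = -24, h′(0) = 24.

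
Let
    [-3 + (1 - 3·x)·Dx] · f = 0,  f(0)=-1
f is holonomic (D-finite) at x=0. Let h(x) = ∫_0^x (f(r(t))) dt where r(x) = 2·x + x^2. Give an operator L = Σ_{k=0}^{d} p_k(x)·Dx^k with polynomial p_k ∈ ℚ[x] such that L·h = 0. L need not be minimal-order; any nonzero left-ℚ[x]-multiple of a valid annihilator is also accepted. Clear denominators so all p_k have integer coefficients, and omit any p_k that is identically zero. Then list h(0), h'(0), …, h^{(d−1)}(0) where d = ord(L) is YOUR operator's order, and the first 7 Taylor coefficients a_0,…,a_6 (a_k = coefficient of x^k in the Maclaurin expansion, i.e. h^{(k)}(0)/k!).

f: a_k = -1, -3, -9, -27, -81, -243, -729, …
h₀=f(r): pull back L_f along r ⇒ L₀.
h=∫h₀ ⇒ L = L₀·Dx.
L = (6 + 6·x)·Dx + (-1 + 6·x + 3·x^2)·Dx^2  (order 2).
h: a_k = 0, -1, -3, -13, -63, -1629/5, -1755, …
ICs: h(0) = 0, h′(0) = -1.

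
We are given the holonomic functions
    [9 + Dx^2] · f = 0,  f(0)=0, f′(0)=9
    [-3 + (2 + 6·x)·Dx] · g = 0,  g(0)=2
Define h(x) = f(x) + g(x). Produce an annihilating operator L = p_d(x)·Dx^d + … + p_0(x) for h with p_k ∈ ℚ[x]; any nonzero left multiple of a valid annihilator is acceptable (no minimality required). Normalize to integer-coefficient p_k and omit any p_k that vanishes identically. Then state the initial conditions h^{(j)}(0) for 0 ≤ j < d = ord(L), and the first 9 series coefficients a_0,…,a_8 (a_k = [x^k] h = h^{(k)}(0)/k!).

f: a_k = 0, 9, 0, -27/2, 0, 243/40, 0, -729/560, 0, …
g: a_k = 2, 3, -9/4, 27/8, -405/64, 1701/128, -15309/512, 72171/1024, -2814669/16384, …
Weyl lclm of L_f,L_g ⇒ L₀ (ord ≤ 3).
L = (-63 - 216·x - 324·x^2) + (18 + 198·x + 648·x^2 + 648·x^3)·Dx + (-7 - 24·x - 36·x^2)·Dx^2 + (2 + 22·x + 72·x^2 + 72·x^3)·Dx^3  (order 3).
h: a_k = 2, 12, -9/4, -81/8, -405/64, 12393/640, -15309/512, 2479329/35840, -2814669/16384, …
ICs: h(0) = 2, h′(0) = 12, h′′(0) = -9/2.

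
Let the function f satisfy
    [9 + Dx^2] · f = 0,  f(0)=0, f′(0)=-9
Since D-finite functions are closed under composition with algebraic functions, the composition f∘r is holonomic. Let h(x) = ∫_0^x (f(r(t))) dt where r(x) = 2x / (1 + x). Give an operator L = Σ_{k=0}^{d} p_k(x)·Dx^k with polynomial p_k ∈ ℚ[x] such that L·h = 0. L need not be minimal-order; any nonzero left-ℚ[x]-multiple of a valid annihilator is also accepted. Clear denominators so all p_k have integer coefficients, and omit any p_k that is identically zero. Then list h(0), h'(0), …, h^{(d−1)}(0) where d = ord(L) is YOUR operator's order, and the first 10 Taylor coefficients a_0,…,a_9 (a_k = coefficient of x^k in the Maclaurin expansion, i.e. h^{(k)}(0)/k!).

f: a_k = 0, -9, 0, 27/2, 0, -243/40, 0, 729/560, 0, -729/4480, …
Change of var in L_f (x↦r) gives L₀.
h=∫h₀ ⇒ L = L₀·Dx.
L = 36·Dx + (2 + 6·x + 6·x^2 + 2·x^3)·Dx^2 + (1 + 4·x + 6·x^2 + 4·x^3 + x^4)·Dx^3  (order 3).
h: a_k = 0, 0, -9, 6, 45/2, -306/5, 363/5, -90/7, -20079/140, 1882/5, …
ICs: h(0) = 0, h′(0) = 0, h′′(0) = -18.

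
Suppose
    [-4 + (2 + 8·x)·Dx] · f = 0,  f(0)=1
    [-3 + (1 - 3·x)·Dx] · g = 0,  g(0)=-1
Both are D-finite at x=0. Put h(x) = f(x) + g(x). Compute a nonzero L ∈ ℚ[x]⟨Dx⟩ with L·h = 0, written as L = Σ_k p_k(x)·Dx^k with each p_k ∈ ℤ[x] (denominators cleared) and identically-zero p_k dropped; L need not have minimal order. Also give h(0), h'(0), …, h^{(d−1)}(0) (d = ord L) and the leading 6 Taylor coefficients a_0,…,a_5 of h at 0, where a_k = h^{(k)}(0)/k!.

f: a_k = 1, 2, -2, 4, -10, 28, …
g: a_k = -1, -3, -9, -27, -81, -243, …
h₀=f+g: left-lcm gives L₀, ord ≤ 2.
L = (48 + 108·x) + (-22 - 120·x - 324·x^2)·Dx + (1 + 19·x + 6·x^2 - 216·x^3)·Dx^2  (order 2).
h: a_k = 0, -1, -11, -23, -91, -215, …
ICs: h(0) = 0, h′(0) = -1.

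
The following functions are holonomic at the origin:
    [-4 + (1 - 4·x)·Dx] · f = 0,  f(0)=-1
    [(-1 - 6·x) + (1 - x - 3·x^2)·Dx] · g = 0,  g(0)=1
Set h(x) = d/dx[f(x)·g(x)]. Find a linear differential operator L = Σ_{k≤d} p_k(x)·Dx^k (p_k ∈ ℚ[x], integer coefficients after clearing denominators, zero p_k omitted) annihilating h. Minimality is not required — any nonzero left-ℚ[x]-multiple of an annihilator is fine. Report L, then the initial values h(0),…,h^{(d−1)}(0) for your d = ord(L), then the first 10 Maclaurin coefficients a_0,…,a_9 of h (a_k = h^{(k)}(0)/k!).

L = (48 - 102·x - 354·x^2 + 192·x^3 + 1728·x^4) + (-5 + 27·x + 21·x^2 - 238·x^3 + 60·x^4 + 432·x^5)·Dx  (order 1).
h: a_k = -5, -48, -309, -1724, -8820, -42918, -201803, -926592, -4180095, -18605030, …
ICs: h(0) = -5.

f: a_k = -1, -4, -16, -64, -256, -1024, -4096, -16384, -65536, -262144, …
g: a_k = 1, 1, 4, 7, 19, 40, 97, 217, 508, 1159, …
Sym-product of L_f,L_g gives L₀ (≤ ord 1).
h=h₀': d/dx-closure on L₀ ⇒ L.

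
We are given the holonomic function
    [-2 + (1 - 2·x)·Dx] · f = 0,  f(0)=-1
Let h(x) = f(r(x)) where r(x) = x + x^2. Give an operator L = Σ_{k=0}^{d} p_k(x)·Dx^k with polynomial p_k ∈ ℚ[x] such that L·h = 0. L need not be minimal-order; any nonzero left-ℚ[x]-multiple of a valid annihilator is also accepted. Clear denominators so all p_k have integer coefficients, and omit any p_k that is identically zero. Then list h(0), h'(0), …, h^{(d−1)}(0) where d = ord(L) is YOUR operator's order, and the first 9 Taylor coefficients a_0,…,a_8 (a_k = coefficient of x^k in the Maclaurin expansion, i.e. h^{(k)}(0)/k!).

f: a_k = -1, -2, -4, -8, -16, -32, -64, -128, -256, …
Change of var in L_f (x↦r) gives L₀.
L = (2 + 4·x) + (-1 + 2·x + 2·x^2)·Dx  (order 1).
h: a_k = -1, -2, -6, -16, -44, -120, -328, -896, -2448, …
ICs: h(0) = -1.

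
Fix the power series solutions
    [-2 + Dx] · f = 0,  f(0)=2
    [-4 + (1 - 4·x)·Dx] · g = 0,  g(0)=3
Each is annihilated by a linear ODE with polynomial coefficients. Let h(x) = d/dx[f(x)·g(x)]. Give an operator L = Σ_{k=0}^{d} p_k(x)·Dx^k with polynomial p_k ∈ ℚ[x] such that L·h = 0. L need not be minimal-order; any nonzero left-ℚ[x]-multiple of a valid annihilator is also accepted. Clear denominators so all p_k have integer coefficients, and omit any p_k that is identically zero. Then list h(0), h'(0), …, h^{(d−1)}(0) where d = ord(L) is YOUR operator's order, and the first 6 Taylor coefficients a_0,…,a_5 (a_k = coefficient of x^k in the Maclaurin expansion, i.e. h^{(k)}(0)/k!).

L = (26 - 48·x + 32·x^2) + (-3 + 16·x - 16·x^2)·Dx  (order 1).
h: a_k = 36, 312, 1896, 10128, 50648, 1215568/5, …
ICs: h(0) = 36.

f: a_k = 2, 4, 4, 8/3, 4/3, 8/15, …
g: a_k = 3, 12, 48, 192, 768, 3072, …
f·g: L₀ = L_f ⊗_s L_g, ord ≤ 1·1.
Differentiate: ansatz ord ≤ ord L₀ ⇒ L.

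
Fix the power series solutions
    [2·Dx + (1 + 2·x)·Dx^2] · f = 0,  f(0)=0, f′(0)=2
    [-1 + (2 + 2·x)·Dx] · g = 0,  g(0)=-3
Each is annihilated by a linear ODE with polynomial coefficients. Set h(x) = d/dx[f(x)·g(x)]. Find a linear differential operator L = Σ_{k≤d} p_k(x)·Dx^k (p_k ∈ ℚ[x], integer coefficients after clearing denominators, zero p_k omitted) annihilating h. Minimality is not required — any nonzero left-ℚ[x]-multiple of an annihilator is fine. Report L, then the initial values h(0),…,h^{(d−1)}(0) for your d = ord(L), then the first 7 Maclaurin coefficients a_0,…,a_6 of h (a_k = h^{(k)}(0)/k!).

f: a_k = 0, 2, -2, 8/3, -4, 32/5, -32/3, …
g: a_k = -3, -3/2, 3/8, -3/16, 15/128, -21/256, 63/1024, …
f·g: L₀ = L_f ⊗_s L_g, ord ≤ 2·1.
Differentiate: ansatz ord ≤ ord L₀ ⇒ L.
L = (-11 - 4·x + 4·x^2) + (-28 - 36·x + 24·x^2 + 32·x^3)·Dx + (-4 - 8·x + 12·x^2 + 32·x^3 + 16·x^4)·Dx^2  (order 2).
h: a_k = -6, 6, -51/4, 55/2, -3709/64, 38403/320, -629127/2560, …
ICs: h(0) = -6, h′(0) = 6.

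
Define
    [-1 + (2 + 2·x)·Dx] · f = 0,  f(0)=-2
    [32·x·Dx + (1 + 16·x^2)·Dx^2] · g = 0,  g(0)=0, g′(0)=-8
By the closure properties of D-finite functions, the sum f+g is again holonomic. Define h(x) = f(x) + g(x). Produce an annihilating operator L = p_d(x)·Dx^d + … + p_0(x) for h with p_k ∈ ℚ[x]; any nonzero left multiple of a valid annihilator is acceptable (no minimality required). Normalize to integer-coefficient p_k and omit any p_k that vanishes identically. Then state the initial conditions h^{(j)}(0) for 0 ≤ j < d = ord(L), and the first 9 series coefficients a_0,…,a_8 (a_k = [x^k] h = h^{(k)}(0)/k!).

L = (-64 - 160·x + 3072·x^2 + 1536·x^3)·Dx + (-131 - 256·x + 5920·x^2 + 12288·x^3 + 5376·x^4)·Dx^2 + (-2 + 126·x + 192·x^2 + 2112·x^3 + 3584·x^4 + 1536·x^5)·Dx^3  (order 3).
h: a_k = -2, -9, 1/4, 1021/24, 5/64, -262179/640, 21/512, 33554201/7168, 429/16384, …
ICs: h(0) = -2, h′(0) = -9, h′′(0) = 1/2.

f: a_k = -2, -1, 1/4, -1/8, 5/64, -7/128, 21/512, -33/1024, 429/16384, …
g: a_k = 0, -8, 0, 128/3, 0, -2048/5, 0, 32768/7, 0, …
Sum ⇒ L₀ = lclm(L_f,L_g) in ℚ(x)⟨Dx⟩.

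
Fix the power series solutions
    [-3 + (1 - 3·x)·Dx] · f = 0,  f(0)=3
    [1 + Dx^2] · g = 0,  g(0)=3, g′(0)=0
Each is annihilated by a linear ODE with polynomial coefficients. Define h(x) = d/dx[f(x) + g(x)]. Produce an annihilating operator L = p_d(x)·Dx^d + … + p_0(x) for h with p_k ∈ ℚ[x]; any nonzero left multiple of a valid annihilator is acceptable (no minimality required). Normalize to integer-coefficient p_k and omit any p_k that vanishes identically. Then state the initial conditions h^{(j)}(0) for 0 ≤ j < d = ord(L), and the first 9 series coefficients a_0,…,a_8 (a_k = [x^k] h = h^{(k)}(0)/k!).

L = (654 - 36·x + 54·x^2) + (-55 + 171·x - 27·x^2 + 27·x^3)·Dx + (654 - 36·x + 54·x^2)·Dx^2 + (-55 + 171·x - 27·x^2 + 27·x^3)·Dx^3  (order 3).
h: a_k = 9, 51, 243, 1945/2, 3645, 524879/40, 45927, 264539521/1680, 531441, …
ICs: h(0) = 9, h′(0) = 51, h′′(0) = 486.

f: a_k = 3, 9, 27, 81, 243, 729, 2187, 6561, 19683, …
g: a_k = 3, 0, -3/2, 0, 1/8, 0, -1/240, 0, 1/13440, …
Weyl lclm of L_f,L_g ⇒ L₀ (ord ≤ 3).
h₀' ⇒ L via d/dx closure of L₀.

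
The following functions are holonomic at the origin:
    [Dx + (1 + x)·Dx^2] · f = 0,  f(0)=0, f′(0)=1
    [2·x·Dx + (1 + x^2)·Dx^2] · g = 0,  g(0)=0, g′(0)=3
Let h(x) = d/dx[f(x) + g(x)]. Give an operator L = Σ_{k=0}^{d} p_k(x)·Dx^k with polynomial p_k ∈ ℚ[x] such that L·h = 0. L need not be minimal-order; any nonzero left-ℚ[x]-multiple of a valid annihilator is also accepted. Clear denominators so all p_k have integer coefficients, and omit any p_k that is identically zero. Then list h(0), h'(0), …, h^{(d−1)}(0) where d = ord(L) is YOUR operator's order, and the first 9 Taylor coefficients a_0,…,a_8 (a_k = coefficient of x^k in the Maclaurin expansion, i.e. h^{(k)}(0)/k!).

L = (-2 - 6·x + 6·x^2 + 2·x^3) + (-4 - 4·x + 12·x^3 + 4·x^4)·Dx + (-1 + x + 2·x^2 + 2·x^3 + 3·x^4 + x^5)·Dx^2  (order 2).
h: a_k = 4, -1, -2, -1, 4, -1, -2, -1, 4, …
ICs: h(0) = 4, h′(0) = -1.

f: a_k = 0, 1, -1/2, 1/3, -1/4, 1/5, -1/6, 1/7, -1/8, …
g: a_k = 0, 3, 0, -1, 0, 3/5, 0, -3/7, 0, …
Sum ⇒ L₀ = lclm(L_f,L_g) in ℚ(x)⟨Dx⟩.
Differentiate: ansatz ord ≤ ord L₀ ⇒ L.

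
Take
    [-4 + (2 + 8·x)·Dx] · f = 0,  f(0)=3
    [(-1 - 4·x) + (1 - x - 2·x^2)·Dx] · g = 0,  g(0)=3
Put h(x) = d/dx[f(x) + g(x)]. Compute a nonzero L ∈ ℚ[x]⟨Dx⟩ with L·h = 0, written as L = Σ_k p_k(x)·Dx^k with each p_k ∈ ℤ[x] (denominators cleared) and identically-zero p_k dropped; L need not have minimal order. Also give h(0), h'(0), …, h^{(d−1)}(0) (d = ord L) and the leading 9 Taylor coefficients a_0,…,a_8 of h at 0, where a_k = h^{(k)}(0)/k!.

L = (-66 - 300·x - 720·x^2 - 480·x^3 - 480·x^4) + (-9 - 180·x - 954·x^2 - 1872·x^3 - 1800·x^4 - 1440·x^5)·Dx + (4 + 33·x + 69·x^2 - 28·x^3 - 228·x^4 - 480·x^5 - 320·x^6)·Dx^2  (order 2).
h: a_k = 9, 6, 81, 12, 735, -738, 7329, -16488, 86427, …
ICs: h(0) = 9, h′(0) = 6.

f: a_k = 3, 6, -6, 12, -30, 84, -252, 792, -2574, …
g: a_k = 3, 3, 9, 15, 33, 63, 129, 255, 513, …
h₀=f+g: left-lcm gives L₀, ord ≤ 2.
h=h₀': d/dx-closure on L₀ ⇒ L.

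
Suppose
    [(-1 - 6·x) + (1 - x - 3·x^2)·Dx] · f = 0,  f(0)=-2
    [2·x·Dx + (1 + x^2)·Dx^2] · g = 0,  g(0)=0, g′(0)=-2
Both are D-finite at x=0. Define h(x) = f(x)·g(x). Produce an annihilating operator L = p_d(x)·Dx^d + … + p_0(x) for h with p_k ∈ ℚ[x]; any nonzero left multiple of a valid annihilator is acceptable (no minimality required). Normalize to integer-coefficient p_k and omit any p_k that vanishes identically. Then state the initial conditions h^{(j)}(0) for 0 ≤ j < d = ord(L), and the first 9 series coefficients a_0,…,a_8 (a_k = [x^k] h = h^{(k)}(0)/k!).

L = (6 + 2·x + 18·x^2) + (2 + 10·x + 4·x^2 + 18·x^3)·Dx + (-1 + x + 2·x^2 + x^3 + 3·x^4)·Dx^2  (order 2).
h: a_k = 0, 4, 4, 44/3, 80/3, 1072/15, 2272/15, 38356/105, 86068/105, …
ICs: h(0) = 0, h′(0) = 4.

f: a_k = -2, -2, -8, -14, -38, -80, -194, -434, -1016, …
g: a_k = 0, -2, 0, 2/3, 0, -2/5, 0, 2/7, 0, …
Product ⇒ symmetric product L₀, ord ≤ 2.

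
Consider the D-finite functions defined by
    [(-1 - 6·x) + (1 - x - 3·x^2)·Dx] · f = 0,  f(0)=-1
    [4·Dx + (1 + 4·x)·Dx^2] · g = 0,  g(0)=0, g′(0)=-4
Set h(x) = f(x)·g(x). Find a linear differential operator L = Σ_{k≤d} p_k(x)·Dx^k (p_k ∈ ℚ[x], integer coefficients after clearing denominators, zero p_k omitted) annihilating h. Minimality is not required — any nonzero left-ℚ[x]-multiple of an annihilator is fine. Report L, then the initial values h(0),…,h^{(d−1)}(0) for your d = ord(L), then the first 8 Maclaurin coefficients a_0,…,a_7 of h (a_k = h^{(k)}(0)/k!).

f: a_k = -1, -1, -4, -7, -19, -40, -97, -217, …
g: a_k = 0, -4, 8, -64/3, 64, -1024/5, 2048/3, -16384/7, …
Sym-product of L_f,L_g gives L₀ (≤ ord 2).
L = (10 + 48·x) + (-2 + 24·x + 60·x^2)·Dx + (-1 - 3·x + 7·x^2 + 12·x^3)·Dx^2  (order 2).
h: a_k = 0, 4, -4, 88/3, -140/3, 3692/15, -8648/15, 262756/105, …
ICs: h(0) = 0, h′(0) = 4.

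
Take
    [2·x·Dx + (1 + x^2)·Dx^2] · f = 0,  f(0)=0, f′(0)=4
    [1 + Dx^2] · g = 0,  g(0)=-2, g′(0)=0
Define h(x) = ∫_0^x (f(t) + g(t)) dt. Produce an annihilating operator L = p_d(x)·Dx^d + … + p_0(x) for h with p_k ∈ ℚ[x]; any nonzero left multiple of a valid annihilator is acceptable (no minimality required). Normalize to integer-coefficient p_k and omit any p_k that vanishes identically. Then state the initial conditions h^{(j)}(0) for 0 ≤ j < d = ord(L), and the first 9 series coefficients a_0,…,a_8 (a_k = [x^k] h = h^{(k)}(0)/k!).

f: a_k = 0, 4, 0, -4/3, 0, 4/5, 0, -4/7, 0, …
g: a_k = -2, 0, 1, 0, -1/12, 0, 1/360, 0, -1/20160, …
Sum ⇒ L₀ = lclm(L_f,L_g) in ℚ(x)⟨Dx⟩.
Integrate: L := L₀·Dx.
L = (-22·x + 28·x^3 + 2·x^5)·Dx^2 + (-1 + 7·x^2 + 9·x^4 + x^6)·Dx^3 + (-22·x + 28·x^3 + 2·x^5)·Dx^4 + (-1 + 7·x^2 + 9·x^4 + x^6)·Dx^5  (order 5).
h: a_k = 0, -2, 2, 1/3, -1/3, -1/60, 2/15, 1/2520, -1/14, …
ICs: h(0) = 0, h′(0) = -2, h′′(0) = 4, h′′′(0) = 2, h′′′′(0) = -8.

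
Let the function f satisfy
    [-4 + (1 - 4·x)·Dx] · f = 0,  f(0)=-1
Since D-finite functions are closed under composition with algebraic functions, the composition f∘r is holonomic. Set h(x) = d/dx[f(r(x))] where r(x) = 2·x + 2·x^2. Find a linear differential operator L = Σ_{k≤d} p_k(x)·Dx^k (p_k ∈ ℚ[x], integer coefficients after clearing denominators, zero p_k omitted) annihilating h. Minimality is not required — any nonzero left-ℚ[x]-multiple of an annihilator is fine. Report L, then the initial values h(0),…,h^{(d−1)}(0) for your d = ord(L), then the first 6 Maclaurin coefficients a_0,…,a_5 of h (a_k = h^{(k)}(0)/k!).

f: a_k = -1, -4, -16, -64, -256, -1024, …
L₀ from L_f via x↦r, Dx↦r'^{-1}Dx.
Differentiate: ansatz ord ≤ ord L₀ ⇒ L.
L = (18 + 48·x + 48·x^2) + (-1 + 6·x + 24·x^2 + 16·x^3)·Dx  (order 1).
h: a_k = -8, -144, -1920, -22784, -253440, -2706432, …
ICs: h(0) = -8.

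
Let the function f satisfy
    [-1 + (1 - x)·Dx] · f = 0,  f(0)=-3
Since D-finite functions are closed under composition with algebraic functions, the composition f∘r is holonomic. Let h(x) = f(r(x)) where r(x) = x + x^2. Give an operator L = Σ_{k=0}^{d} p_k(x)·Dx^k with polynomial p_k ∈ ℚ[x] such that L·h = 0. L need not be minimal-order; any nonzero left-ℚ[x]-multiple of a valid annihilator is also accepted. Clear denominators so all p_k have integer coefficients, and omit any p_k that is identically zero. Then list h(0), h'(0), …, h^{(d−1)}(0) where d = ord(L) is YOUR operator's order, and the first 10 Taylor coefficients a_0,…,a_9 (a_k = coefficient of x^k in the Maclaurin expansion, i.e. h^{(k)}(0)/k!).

L = (1 + 2·x) + (-1 + x + x^2)·Dx  (order 1).
h: a_k = -3, -3, -6, -9, -15, -24, -39, -63, -102, -165, …
ICs: h(0) = -3.

f: a_k = -3, -3, -3, -3, -3, -3, -3, -3, -3, -3, …
h₀=f(r): pull back L_f along r ⇒ L₀.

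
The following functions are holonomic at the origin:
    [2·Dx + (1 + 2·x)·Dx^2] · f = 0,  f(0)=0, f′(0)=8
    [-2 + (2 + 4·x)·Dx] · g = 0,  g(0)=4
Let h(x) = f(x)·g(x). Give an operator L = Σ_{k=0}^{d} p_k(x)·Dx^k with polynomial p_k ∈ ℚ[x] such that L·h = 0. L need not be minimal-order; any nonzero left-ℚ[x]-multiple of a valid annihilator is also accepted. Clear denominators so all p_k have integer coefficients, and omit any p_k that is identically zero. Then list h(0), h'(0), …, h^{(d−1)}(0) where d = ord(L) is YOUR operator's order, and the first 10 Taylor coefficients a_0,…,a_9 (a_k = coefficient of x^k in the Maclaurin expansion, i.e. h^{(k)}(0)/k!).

L = 1 + (1 + 4·x + 4·x^2)·Dx^2  (order 2).
h: a_k = 0, 32, 0, -16/3, 32/3, -284/15, 496/15, -6086/105, 10756/105, -46027/252, …
ICs: h(0) = 0, h′(0) = 32.

f: a_k = 0, 8, -8, 32/3, -16, 128/5, -128/3, 512/7, -128, 2048/9, …
g: a_k = 4, 4, -2, 2, -5/2, 7/2, -21/4, 33/4, -429/32, 715/32, …
f·g: L₀ = L_f ⊗_s L_g, ord ≤ 2·1.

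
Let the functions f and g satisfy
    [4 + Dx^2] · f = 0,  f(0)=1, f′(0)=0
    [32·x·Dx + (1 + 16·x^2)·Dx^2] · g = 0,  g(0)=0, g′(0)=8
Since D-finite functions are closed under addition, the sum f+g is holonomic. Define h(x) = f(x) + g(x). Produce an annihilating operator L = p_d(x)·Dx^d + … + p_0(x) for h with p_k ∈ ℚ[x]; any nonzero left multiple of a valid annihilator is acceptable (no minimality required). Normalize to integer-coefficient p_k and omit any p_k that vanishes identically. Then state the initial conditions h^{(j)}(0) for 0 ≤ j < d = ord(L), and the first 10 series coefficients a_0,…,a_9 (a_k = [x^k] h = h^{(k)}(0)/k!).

f: a_k = 1, 0, -2, 0, 2/3, 0, -4/45, 0, 2/315, 0, …
g: a_k = 0, 8, 0, -128/3, 0, 2048/5, 0, -32768/7, 0, 524288/9, …
f+g: L₀ = lclm(L_f,L_g), ord ≤ 2+2.
L = (-6016·x + 102400·x^3 + 32768·x^5)·Dx + (-28 + 1216·x^2 + 27648·x^4 + 16384·x^6)·Dx^2 + (-1504·x + 25600·x^3 + 8192·x^5)·Dx^3 + (-7 + 304·x^2 + 6912·x^4 + 4096·x^6)·Dx^4  (order 4).
h: a_k = 1, 8, -2, -128/3, 2/3, 2048/5, -4/45, -32768/7, 2/315, 524288/9, …
ICs: h(0) = 1, h′(0) = 8, h′′(0) = -4, h′′′(0) = -256.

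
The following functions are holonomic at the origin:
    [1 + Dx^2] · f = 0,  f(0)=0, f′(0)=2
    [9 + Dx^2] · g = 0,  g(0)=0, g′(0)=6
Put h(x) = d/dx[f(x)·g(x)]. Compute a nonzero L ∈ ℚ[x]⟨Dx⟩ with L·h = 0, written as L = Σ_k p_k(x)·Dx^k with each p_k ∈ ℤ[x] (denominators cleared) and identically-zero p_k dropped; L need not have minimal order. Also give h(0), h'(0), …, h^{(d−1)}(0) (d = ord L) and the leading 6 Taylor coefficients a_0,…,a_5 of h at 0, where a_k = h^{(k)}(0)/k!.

L = 64 + 20·Dx^2 + Dx^4  (order 4).
h: a_k = 0, 24, 0, -80, 0, 336/5, …
ICs: h(0) = 0, h′(0) = 24, h′′(0) = 0, h′′′(0) = -480.

f: a_k = 0, 2, 0, -1/3, 0, 1/60, …
g: a_k = 0, 6, 0, -9, 0, 81/20, …
Product ⇒ symmetric product L₀, ord ≤ 4.
h=h₀': d/dx-closure on L₀ ⇒ L.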